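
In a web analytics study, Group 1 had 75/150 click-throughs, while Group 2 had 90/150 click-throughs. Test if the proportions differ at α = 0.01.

p̂₁ = 0.5, p̂₂ = 0.6, pooled p̂ = 0.55. z = -1.741. Critical: ±2.576. Fail to reject H₀.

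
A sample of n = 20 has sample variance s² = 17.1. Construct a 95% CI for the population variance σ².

df = 19. χ²_{0.025} = 32.852, χ²_{0.975} = 8.907. CI for σ² = ((n-1)s²/χ²_{α/2}, (n-1)s²/χ²_{1-α/2}) = (19·17.1/32.852, 19·17.1/8.907) = (9.89, 36.48)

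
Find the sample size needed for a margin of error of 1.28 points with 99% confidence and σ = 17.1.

n = (z*σ/E)² = (2.576×17.1/1.28)² = 1184.3 → n = 1185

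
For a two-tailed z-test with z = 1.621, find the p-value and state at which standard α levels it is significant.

p = 2·P(Z > |1.621|) = 2·(1 - Φ(1.621)) ≈ 0.105. Not significant at any standard level.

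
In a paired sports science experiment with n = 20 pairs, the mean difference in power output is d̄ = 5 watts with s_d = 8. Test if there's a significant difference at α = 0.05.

t = d̄/(s_d/√n) = 5/(8/√20) = 2.795. df = 19, critical t = ±2.093. Reject H₀.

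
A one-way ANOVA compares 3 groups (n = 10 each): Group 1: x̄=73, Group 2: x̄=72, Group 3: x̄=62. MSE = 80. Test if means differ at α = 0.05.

Grand mean = 69.0. SS_between = 740.0, MS_between = 370.0. F = 4.625, F_crit ≈ 3.354. Reject H₀.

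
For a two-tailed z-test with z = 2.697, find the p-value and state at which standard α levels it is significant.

p = 2·P(Z > |2.697|) = 2·(1 - Φ(2.697)) ≈ 0.007. Significant at α = 0.1; Significant at α = 0.05; Significant at α = 0.01.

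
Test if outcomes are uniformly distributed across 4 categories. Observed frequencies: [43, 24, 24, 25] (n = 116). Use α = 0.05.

Expected = 29 each. χ² = Σ(O-E)²/E = 9.034. df = 3, critical value = 7.815. Reject H₀.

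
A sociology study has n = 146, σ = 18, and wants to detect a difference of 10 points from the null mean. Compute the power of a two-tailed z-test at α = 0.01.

SE = σ/√n = 18/√146 = 1.49. Non-centrality λ = d/SE = 10/1.49 = 6.713. Power ≈ Φ(λ - z_{α/2}) = Φ(6.713 - 2.576) = Φ(4.137) = 1.0.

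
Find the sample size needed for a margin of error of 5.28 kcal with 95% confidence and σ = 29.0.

n = (z*σ/E)² = (1.96×29.0/5.28)² = 115.9 → n = 116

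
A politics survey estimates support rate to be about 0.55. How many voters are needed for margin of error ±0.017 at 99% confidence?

n = z²p(1-p)/E² = 2.576²×0.55×0.45/0.017² = 5682.9 → n = 5683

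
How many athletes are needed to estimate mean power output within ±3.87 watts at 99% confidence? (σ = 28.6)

n = (z*σ/E)² = (2.576×28.6/3.87)² = 362.4 → n = 363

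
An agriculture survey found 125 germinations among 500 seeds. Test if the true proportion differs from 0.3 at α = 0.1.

p̂ = 0.25, p₀ = 0.3. z = (p̂ - p₀)/√(p₀(1-p₀)/n) = -2.44. Critical: ±1.645. Reject H₀.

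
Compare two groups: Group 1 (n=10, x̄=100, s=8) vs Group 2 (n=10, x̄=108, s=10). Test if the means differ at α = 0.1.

Pooled sp = 9.06. t = -1.975, df = 18. Critical t = ±1.734. Reject H₀.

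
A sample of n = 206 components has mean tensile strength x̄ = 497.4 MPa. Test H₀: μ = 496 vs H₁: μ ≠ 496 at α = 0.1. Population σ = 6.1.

z = (x̄ - μ₀)/(σ/√n) = (497.4 - 496)/(6.1/√206) = 3.294. Critical value: ±1.645. Since |3.294| > 1.645, Reject H₀.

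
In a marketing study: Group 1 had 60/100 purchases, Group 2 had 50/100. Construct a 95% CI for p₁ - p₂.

p̂₁ = 0.6, p̂₂ = 0.5. Difference = 0.1. CI = (-0.037, 0.237)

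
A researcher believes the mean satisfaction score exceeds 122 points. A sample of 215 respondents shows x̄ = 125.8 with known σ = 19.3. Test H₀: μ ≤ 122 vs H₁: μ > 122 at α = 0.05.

z = 2.887. Critical value: 1.645. Reject H₀.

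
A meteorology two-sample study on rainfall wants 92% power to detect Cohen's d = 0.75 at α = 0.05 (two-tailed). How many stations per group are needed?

z_{α/2} = 1.96, z_β = Φ⁻¹(0.92) = 1.405. For medium effect (d = 0.75): n per group = 2(z_{α/2} + z_β)²/d² = 2(1.96 + 1.405)²/0.75² = 40.3 → 41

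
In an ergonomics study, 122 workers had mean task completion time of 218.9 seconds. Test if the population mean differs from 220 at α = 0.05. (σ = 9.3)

z = (x̄ - μ₀)/(σ/√n) = (218.9 - 220)/(9.3/√122) = -1.306. Critical value: ±1.96. Since |-1.306| ≤ 1.96, Fail to reject H₀.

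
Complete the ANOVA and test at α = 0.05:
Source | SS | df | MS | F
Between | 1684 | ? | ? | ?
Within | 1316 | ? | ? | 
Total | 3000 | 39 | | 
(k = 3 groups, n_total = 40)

df_between = 2, df_within = 37. MS_between = 842.0, MS_within = 35.57. F = 23.673, F_crit ≈ 3.252. Reject H₀.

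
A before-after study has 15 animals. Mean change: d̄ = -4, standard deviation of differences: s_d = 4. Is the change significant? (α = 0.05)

t = d̄/(s_d/√n) = -4/(4/√15) = -3.873. df = 14, critical t = ±2.145. Reject H₀.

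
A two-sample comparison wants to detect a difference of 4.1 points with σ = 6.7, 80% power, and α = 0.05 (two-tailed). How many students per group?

n per group = 2(z_α/2 + z_β)²σ²/d² = 2×(1.96 + 0.84)²×6.7²/4.1² = 41.9 → n = 42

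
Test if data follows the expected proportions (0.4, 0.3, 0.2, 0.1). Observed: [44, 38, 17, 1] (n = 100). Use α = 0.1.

Expected: [40.0, 30.0, 20.0, 10.0]. χ² = 11.083. df = 3, critical = 6.251. Reject H₀.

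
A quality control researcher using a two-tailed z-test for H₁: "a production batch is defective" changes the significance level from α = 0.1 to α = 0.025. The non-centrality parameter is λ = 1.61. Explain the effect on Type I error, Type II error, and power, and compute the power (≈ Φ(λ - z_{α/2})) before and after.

Decreasing α from 0.1 to 0.025:
• Type I error rate decreases (α is the Type I rate by definition).
• Critical value moves from z_{α/2} = 1.645 to 2.241, so power = Φ(λ - z_{α/2}) goes from Φ(1.61 - 1.645) = 0.486 to Φ(1.61 - 2.241) = 0.264.
• Type II error rate β = 1 - power therefore increases (0.514 → 0.736).
Appropriate when false positives are costly — here, scrapping a good batch — wasted material and cost for no reason.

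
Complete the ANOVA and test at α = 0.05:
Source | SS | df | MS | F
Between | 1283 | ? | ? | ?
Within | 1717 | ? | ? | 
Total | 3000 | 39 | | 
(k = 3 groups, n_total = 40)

df_between = 2, df_within = 37. MS_between = 641.5, MS_within = 46.41. F = 13.824, F_crit ≈ 3.252. Reject H₀.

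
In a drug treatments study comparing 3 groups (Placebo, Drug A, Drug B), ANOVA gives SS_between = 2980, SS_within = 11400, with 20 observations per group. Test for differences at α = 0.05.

df_between = 2, df_within = 57. F = MS_between/MS_within = 1490.0/200.0 = 7.45. F_crit ≈ 3.159. Reject H₀. At least one mean differs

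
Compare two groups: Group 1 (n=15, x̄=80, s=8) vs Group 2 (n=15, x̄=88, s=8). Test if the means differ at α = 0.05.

Pooled sp = 8.0. t = -2.739, df = 28. Critical t = ±2.048. Reject H₀.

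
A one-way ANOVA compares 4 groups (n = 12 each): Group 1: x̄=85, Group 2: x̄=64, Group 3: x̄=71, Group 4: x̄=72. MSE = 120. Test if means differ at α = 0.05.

Grand mean = 73.0. SS_between = 2760.0, MS_between = 920.0. F = 7.667, F_crit ≈ 2.816. Reject H₀.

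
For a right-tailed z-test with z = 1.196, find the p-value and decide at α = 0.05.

p = P(Z > 1.196) = 1 - Φ(1.196) ≈ 0.1158. Since p ≥ 0.05, fail to reject H₀ (not significant) at α = 0.05.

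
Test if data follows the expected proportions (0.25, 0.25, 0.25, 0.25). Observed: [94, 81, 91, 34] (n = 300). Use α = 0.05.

Expected: [75.0, 75.0, 75.0, 75.0]. χ² = 31.12. df = 3, critical = 7.815. Reject H₀.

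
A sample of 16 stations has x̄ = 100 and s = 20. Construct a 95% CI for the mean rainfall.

CI = x̄ ± t*(s/√n) = 100 ± 2.131(20/√16) = (89.34, 110.66)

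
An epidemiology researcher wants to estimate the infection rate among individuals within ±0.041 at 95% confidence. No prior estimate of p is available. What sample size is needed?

Conservative approach: use p = 0.5 (maximizes p(1-p) = 0.25). n = z²(0.25)/E² = 1.96²×0.25/0.041² = 571.3 → n = 572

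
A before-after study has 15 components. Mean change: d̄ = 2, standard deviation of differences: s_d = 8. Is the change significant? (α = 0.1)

t = d̄/(s_d/√n) = 2/(8/√15) = 0.968. df = 14, critical t = ±1.761. Fail to reject H₀.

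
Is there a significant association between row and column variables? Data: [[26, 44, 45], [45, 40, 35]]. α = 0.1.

χ² = 6.422. df = 2, critical = 4.605. Reject H₀. Variables are dependent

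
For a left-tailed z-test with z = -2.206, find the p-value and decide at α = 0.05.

p = P(Z < -2.206) = Φ(-2.206) ≈ 0.0137. Since p < 0.05, reject H₀ (significant) at α = 0.05.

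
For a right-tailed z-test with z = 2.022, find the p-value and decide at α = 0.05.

p = P(Z > 2.022) = 1 - Φ(2.022) ≈ 0.0216. Since p < 0.05, reject H₀ (significant) at α = 0.05.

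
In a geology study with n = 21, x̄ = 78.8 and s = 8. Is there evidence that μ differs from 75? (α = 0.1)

t = (x̄ - μ₀)/(s/√n) = (78.8 - 75)/(8/√21) = 2.177. df = 20, critical t = ±1.725. Reject H₀.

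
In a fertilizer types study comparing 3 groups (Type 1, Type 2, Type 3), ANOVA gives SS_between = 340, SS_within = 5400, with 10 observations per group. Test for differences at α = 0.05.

df_between = 2, df_within = 27. F = MS_between/MS_within = 170.0/200.0 = 0.85. F_crit ≈ 3.354. Fail to reject H₀.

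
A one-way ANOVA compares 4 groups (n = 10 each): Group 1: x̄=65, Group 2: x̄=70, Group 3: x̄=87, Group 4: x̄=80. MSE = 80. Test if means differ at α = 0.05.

Grand mean = 75.5. SS_between = 2930.0, MS_between = 976.67. F = 12.208, F_crit ≈ 2.866. Reject H₀.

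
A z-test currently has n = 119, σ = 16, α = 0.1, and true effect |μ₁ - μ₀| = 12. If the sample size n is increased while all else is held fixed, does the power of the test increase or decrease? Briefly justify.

Power increases: a larger n shrinks the standard error σ/√n, moving the sampling distribution under H₁ further from the critical value.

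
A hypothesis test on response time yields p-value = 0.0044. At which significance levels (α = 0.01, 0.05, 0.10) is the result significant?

p = 0.0044. Significant at: α = 0.01, 0.05, 0.1.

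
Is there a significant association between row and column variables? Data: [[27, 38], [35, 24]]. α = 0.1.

χ² = 3.912. df = 1, critical = 2.706. Reject H₀. Variables are dependent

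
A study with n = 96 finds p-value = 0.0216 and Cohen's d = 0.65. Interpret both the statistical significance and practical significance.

Statistically significant (p = 0.0216 < 0.05). Cohen's d = 0.65 indicates a medium effect size. Both statistical and practical significance should be considered.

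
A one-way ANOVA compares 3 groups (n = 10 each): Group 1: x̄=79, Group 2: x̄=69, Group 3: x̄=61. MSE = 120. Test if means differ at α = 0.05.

Grand mean = 69.67. SS_between = 1626.67, MS_between = 813.33. F = 6.778, F_crit ≈ 3.354. Reject H₀.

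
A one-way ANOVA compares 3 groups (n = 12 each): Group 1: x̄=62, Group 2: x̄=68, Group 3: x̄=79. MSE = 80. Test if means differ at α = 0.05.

Grand mean = 69.67. SS_between = 1784.0, MS_between = 892.0. F = 11.15, F_crit ≈ 3.285. Reject H₀.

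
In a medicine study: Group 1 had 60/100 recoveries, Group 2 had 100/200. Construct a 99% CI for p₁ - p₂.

p̂₁ = 0.6, p̂₂ = 0.5. Difference = 0.1. CI = (-0.056, 0.256)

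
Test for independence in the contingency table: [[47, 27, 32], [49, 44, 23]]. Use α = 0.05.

χ² = 5.145. df = 2, critical = 5.991. Fail to reject H₀. No evidence of dependence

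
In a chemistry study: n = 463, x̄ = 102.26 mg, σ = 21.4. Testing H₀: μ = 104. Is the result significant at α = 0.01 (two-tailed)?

z = (102.26 - 104)/(21.4/√463) = -1.75. Since |z| ≤ 2.576, not significant at α = 0.01.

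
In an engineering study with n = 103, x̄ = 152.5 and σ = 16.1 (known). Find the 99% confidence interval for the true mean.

CI = x̄ ± z*(σ/√n) = 152.5 ± 2.576(16.1/√103) = 152.5 ± 4.09 = (148.41, 156.59)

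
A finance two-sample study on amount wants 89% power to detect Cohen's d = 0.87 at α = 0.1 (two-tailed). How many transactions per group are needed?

z_{α/2} = 1.645, z_β = Φ⁻¹(0.89) = 1.227. For large effect (d = 0.87): n per group = 2(z_{α/2} + z_β)²/d² = 2(1.645 + 1.227)²/0.87² = 21.8 → 22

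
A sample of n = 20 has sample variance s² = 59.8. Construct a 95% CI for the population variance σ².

df = 19. χ²_{0.025} = 32.852, χ²_{0.975} = 8.907. CI for σ² = ((n-1)s²/χ²_{α/2}, (n-1)s²/χ²_{1-α/2}) = (19·59.8/32.852, 19·59.8/8.907) = (34.59, 127.56)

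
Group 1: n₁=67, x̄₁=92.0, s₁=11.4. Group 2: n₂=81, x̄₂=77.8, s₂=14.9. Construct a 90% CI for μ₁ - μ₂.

Difference = 14.2. SE = √(11.4²/67 + 14.9²/81) = 2.163. CI = (10.64, 17.76)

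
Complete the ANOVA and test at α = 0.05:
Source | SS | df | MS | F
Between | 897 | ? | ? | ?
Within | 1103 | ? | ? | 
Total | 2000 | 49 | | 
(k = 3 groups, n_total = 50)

df_between = 2, df_within = 47. MS_between = 448.5, MS_within = 23.47. F = 19.111, F_crit ≈ 3.195. Reject H₀.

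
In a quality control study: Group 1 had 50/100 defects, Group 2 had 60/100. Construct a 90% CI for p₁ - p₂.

p̂₁ = 0.5, p̂₂ = 0.6. Difference = -0.1. CI = (-0.215, 0.015)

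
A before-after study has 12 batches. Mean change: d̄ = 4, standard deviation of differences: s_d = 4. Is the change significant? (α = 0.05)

t = d̄/(s_d/√n) = 4/(4/√12) = 3.464. df = 11, critical t = ±2.201. Reject H₀.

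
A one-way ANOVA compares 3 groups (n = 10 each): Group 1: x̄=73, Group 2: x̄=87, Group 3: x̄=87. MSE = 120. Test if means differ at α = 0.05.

Grand mean = 82.33. SS_between = 1306.67, MS_between = 653.33. F = 5.444, F_crit ≈ 3.354. Reject H₀.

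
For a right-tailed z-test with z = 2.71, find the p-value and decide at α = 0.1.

p = P(Z > 2.71) = 1 - Φ(2.71) ≈ 0.0034. Since p < 0.1, reject H₀ (significant) at α = 0.1.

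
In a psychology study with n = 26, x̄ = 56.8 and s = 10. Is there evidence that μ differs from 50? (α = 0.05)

t = (x̄ - μ₀)/(s/√n) = (56.8 - 50)/(10/√26) = 3.467. df = 25, critical t = ±2.06. Reject H₀.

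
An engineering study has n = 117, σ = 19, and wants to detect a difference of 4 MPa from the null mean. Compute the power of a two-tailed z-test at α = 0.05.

SE = σ/√n = 19/√117 = 1.757. Non-centrality λ = d/SE = 4/1.757 = 2.277. Power ≈ Φ(λ - z_{α/2}) = Φ(2.277 - 1.96) = Φ(0.317) = 0.624.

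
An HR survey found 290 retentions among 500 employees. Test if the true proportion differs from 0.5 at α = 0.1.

p̂ = 0.58, p₀ = 0.5. z = (p̂ - p₀)/√(p₀(1-p₀)/n) = 3.578. Critical: ±1.645. Reject H₀.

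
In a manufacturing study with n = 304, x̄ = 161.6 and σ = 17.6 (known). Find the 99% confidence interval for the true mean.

CI = x̄ ± z*(σ/√n) = 161.6 ± 2.576(17.6/√304) = 161.6 ± 2.6 = (159.0, 164.2)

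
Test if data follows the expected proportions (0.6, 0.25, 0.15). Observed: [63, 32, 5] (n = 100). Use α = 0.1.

Expected: [60.0, 25.0, 15.0]. χ² = 8.777. df = 2, critical = 4.605. Reject H₀.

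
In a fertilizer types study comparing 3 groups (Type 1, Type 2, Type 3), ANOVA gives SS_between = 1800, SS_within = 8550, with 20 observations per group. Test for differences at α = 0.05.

df_between = 2, df_within = 57. F = MS_between/MS_within = 900.0/150.0 = 6.0. F_crit ≈ 3.159. Reject H₀. At least one mean differs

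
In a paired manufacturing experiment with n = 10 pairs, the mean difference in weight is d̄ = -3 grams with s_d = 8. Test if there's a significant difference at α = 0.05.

t = d̄/(s_d/√n) = -3/(8/√10) = -1.186. df = 9, critical t = ±2.262. Fail to reject H₀.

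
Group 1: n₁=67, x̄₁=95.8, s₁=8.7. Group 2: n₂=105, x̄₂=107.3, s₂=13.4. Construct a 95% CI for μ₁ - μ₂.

Difference = -11.5. SE = √(8.7²/67 + 13.4²/105) = 1.685. CI = (-14.8, -8.2)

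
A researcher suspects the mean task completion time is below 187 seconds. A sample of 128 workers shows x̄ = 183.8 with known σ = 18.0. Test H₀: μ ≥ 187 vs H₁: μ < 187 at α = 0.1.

z = -2.011. Critical value: -1.28. Reject H₀.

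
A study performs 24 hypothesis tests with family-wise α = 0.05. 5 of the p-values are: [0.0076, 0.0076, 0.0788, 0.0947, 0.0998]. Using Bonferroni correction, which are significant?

Bonferroni α = 0.05/24 = 0.00208. None of the given p-values are significant.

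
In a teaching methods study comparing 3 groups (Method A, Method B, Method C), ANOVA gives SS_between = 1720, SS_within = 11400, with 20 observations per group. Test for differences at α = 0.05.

df_between = 2, df_within = 57. F = MS_between/MS_within = 860.0/200.0 = 4.3. F_crit ≈ 3.159. Reject H₀. At least one mean differs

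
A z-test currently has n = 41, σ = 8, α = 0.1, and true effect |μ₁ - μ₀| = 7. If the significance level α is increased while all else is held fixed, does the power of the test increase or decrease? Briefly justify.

Power increases: a larger α lowers the critical value, so more of the H₁ sampling distribution falls in the rejection region.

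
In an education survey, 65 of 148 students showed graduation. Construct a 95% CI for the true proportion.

p̂ = 0.439. CI = p̂ ± z*√(p̂(1-p̂)/n) = (0.359, 0.519)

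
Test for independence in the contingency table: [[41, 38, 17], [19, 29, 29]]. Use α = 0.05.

χ² = 10.445. df = 2, critical = 5.991. Reject H₀. Variables are dependent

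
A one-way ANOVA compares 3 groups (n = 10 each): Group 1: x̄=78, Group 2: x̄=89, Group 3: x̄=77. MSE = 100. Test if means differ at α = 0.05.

Grand mean = 81.33. SS_between = 886.67, MS_between = 443.33. F = 4.433, F_crit ≈ 3.354. Reject H₀.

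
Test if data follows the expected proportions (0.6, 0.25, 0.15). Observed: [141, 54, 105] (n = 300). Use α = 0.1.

Expected: [180.0, 75.0, 45.0]. χ² = 94.33. df = 2, critical = 4.605. Reject H₀.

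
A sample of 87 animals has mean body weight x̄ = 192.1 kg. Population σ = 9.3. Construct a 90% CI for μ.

CI = x̄ ± z*(σ/√n) = 192.1 ± 1.645(9.3/√87) = 192.1 ± 1.64 = (190.46, 193.74)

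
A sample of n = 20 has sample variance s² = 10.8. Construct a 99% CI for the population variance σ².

df = 19. χ²_{0.005} = 38.582, χ²_{0.995} = 6.844. CI for σ² = ((n-1)s²/χ²_{α/2}, (n-1)s²/χ²_{1-α/2}) = (19·10.8/38.582, 19·10.8/6.844) = (5.32, 29.98)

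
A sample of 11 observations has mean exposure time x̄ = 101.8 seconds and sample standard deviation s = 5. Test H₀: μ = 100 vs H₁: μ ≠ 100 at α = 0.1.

t = (x̄ - μ₀)/(s/√n) = (101.8 - 100)/(5/√11) = 1.194. df = 10, critical t = ±1.812. Fail to reject H₀.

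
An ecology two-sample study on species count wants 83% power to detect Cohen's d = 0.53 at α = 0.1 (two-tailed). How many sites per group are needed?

z_{α/2} = 1.645, z_β = Φ⁻¹(0.83) = 0.954. For medium effect (d = 0.53): n per group = 2(z_{α/2} + z_β)²/d² = 2(1.645 + 0.954)²/0.53² = 48.1 → 49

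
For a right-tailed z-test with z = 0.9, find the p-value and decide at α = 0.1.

p = P(Z > 0.9) = 1 - Φ(0.9) ≈ 0.1841. Since p ≥ 0.1, fail to reject H₀ (not significant) at α = 0.1.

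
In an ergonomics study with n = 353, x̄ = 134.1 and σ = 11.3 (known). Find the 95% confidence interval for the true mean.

CI = x̄ ± z*(σ/√n) = 134.1 ± 1.96(11.3/√353) = 134.1 ± 1.18 = (132.92, 135.28)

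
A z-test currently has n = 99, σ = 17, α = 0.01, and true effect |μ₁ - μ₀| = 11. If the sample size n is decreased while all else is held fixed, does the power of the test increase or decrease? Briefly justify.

Power decreases: a smaller n inflates the standard error σ/√n, pulling the sampling distribution under H₁ back toward the critical value.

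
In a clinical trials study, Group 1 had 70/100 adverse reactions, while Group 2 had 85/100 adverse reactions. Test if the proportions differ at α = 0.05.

p̂₁ = 0.7, p̂₂ = 0.85, pooled p̂ = 0.775. z = -2.54. Critical: ±1.96. Reject H₀.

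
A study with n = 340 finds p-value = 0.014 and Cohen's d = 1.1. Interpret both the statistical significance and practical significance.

Statistically significant (p = 0.014 < 0.05). Cohen's d = 1.1 indicates a large effect size. Both statistical and practical significance should be considered.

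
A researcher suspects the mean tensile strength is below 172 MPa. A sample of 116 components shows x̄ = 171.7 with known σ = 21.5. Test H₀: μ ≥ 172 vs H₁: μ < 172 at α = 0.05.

z = -0.15. Critical value: -1.645. Fail to reject H₀.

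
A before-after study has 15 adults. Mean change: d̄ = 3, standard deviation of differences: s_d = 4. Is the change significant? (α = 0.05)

t = d̄/(s_d/√n) = 3/(4/√15) = 2.905. df = 14, critical t = ±2.145. Reject H₀.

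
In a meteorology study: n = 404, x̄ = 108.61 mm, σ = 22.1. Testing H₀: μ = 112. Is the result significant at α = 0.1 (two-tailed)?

z = (108.61 - 112)/(22.1/√404) = -3.083. Since |z| > 1.645, significant at α = 0.1.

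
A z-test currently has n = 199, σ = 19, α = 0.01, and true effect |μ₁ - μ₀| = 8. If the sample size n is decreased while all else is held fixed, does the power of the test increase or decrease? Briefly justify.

Power decreases: a smaller n inflates the standard error σ/√n, pulling the sampling distribution under H₁ back toward the critical value.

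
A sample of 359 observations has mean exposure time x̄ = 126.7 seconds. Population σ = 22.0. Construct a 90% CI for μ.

CI = x̄ ± z*(σ/√n) = 126.7 ± 1.645(22.0/√359) = 126.7 ± 1.91 = (124.79, 128.61)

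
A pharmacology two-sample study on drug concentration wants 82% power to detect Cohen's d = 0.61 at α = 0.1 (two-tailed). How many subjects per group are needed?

z_{α/2} = 1.645, z_β = Φ⁻¹(0.82) = 0.915. For medium effect (d = 0.61): n per group = 2(z_{α/2} + z_β)²/d² = 2(1.645 + 0.915)²/0.61² = 35.2 → 36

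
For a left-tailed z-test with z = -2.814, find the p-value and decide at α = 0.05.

p = P(Z < -2.814) = Φ(-2.814) ≈ 0.0024. Since p < 0.05, reject H₀ (significant) at α = 0.05.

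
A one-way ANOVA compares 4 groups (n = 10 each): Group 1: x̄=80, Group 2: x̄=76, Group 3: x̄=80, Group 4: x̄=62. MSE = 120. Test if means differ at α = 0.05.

Grand mean = 74.5. SS_between = 2190.0, MS_between = 730.0. F = 6.083, F_crit ≈ 2.866. Reject H₀.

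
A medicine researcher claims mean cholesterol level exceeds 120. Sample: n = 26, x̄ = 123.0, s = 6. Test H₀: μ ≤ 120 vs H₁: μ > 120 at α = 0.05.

t = (123.0 - 120)/(6/√26) = 2.55, df = 25. Critical t = 1.708. Reject H₀.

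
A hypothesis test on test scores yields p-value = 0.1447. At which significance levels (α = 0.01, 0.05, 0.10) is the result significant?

p = 0.1447. Not significant at any of the given levels.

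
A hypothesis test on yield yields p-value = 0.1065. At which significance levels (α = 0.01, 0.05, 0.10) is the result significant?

p = 0.1065. Not significant at any of the given levels.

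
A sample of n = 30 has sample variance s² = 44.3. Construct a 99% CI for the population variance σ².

df = 29. χ²_{0.005} = 52.336, χ²_{0.995} = 13.121. CI for σ² = ((n-1)s²/χ²_{α/2}, (n-1)s²/χ²_{1-α/2}) = (29·44.3/52.336, 29·44.3/13.121) = (24.55, 97.91)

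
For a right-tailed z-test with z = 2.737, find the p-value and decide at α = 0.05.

p = P(Z > 2.737) = 1 - Φ(2.737) ≈ 0.0031. Since p < 0.05, reject H₀ (significant) at α = 0.05.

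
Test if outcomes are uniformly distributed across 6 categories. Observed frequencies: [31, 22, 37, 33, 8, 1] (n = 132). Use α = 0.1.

Expected = 22 each. χ² = Σ(O-E)²/E = 48.364. df = 5, critical value = 9.236. Reject H₀.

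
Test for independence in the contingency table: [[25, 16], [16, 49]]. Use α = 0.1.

χ² = 14.014. df = 1, critical = 2.706. Reject H₀. Variables are dependent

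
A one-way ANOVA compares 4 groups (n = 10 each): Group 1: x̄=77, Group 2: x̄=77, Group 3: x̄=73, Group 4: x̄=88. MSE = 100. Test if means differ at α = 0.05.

Grand mean = 78.75. SS_between = 1247.5, MS_between = 415.83. F = 4.158, F_crit ≈ 2.866. Reject H₀.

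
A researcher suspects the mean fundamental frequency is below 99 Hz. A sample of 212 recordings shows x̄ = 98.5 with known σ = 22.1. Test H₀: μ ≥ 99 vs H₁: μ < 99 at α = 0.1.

z = -0.329. Critical value: -1.28. Fail to reject H₀.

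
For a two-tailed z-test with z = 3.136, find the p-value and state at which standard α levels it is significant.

p = 2·P(Z > |3.136|) = 2·(1 - Φ(3.136)) ≈ 0.0017. Significant at α = 0.1; Significant at α = 0.05; Significant at α = 0.01.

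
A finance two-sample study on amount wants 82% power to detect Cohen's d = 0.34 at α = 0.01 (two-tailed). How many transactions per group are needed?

z_{α/2} = 2.576, z_β = Φ⁻¹(0.82) = 0.915. For small effect (d = 0.34): n per group = 2(z_{α/2} + z_β)²/d² = 2(2.576 + 0.915)²/0.34² = 210.8 → 211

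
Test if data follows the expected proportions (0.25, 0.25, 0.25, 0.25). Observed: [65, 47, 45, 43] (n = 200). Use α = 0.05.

Expected: [50.0, 50.0, 50.0, 50.0]. χ² = 6.16. df = 3, critical = 7.815. Fail to reject H₀.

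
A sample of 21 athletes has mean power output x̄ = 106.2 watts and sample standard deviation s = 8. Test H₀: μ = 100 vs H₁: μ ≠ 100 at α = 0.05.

t = (x̄ - μ₀)/(s/√n) = (106.2 - 100)/(8/√21) = 3.551. df = 20, critical t = ±2.086. Reject H₀.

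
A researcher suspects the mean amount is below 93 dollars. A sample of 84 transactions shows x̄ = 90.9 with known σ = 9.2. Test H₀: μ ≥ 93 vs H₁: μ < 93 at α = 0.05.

z = -2.092. Critical value: -1.645. Reject H₀.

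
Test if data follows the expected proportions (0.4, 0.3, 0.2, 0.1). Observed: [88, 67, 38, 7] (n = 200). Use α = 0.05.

Expected: [80.0, 60.0, 40.0, 20.0]. χ² = 10.167. df = 3, critical = 7.815. Reject H₀.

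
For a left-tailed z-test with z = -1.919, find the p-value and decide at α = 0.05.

p = P(Z < -1.919) = Φ(-1.919) ≈ 0.0275. Since p < 0.05, reject H₀ (significant) at α = 0.05.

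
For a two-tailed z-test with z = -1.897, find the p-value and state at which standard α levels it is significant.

p = 2·P(Z > |-1.897|) = 2·(1 - Φ(1.897)) ≈ 0.0578. Significant at α = 0.1.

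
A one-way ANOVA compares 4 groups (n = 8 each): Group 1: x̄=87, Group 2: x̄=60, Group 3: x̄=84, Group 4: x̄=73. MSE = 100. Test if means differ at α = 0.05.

Grand mean = 76.0. SS_between = 3600.0, MS_between = 1200.0. F = 12.0, F_crit ≈ 2.947. Reject H₀.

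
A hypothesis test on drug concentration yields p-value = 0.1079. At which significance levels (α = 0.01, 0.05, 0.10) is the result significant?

p = 0.1079. Not significant at any of the given levels.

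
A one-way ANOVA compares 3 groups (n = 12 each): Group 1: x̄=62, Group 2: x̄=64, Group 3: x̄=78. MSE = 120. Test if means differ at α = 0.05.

Grand mean = 68.0. SS_between = 1824.0, MS_between = 912.0. F = 7.6, F_crit ≈ 3.285. Reject H₀.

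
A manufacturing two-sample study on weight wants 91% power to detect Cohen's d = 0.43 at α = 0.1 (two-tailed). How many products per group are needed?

z_{α/2} = 1.645, z_β = Φ⁻¹(0.91) = 1.341. For small effect (d = 0.43): n per group = 2(z_{α/2} + z_β)²/d² = 2(1.645 + 1.341)²/0.43² = 96.4 → 97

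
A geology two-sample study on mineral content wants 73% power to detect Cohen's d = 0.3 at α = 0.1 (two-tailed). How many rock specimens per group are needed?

z_{α/2} = 1.645, z_β = Φ⁻¹(0.73) = 0.613. For small effect (d = 0.3): n per group = 2(z_{α/2} + z_β)²/d² = 2(1.645 + 0.613)²/0.3² = 113.3 → 114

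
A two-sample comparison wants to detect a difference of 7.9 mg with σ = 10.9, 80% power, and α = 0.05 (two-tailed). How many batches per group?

n per group = 2(z_α/2 + z_β)²σ²/d² = 2×(1.96 + 0.84)²×10.9²/7.9² = 29.9 → n = 30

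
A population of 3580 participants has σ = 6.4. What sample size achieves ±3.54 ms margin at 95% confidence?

Without FPC: n₀ = (1.96×6.4/3.54)² = 12.556. With FPC: n = n₀N/(n₀+N-1) = 12.5 → n = 13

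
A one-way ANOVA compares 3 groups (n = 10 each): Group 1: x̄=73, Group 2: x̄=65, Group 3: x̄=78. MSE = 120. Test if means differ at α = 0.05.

Grand mean = 72.0. SS_between = 860.0, MS_between = 430.0. F = 3.583, F_crit ≈ 3.354. Reject H₀.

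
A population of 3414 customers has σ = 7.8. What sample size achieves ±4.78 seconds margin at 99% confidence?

Without FPC: n₀ = (2.576×7.8/4.78)² = 17.67. With FPC: n = n₀N/(n₀+N-1) = 17.6 → n = 18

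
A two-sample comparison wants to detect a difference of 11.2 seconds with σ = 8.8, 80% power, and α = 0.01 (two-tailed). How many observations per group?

n per group = 2(z_α/2 + z_β)²σ²/d² = 2×(2.576 + 0.84)²×8.8²/11.2² = 14.4 → n = 15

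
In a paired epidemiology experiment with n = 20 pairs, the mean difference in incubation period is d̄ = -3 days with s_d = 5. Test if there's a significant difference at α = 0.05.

t = d̄/(s_d/√n) = -3/(5/√20) = -2.683. df = 19, critical t = ±2.093. Reject H₀.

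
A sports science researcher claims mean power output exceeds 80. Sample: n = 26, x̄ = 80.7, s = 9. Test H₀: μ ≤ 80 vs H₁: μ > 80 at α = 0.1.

t = (80.7 - 80)/(9/√26) = 0.397, df = 25. Critical t = 1.316. Fail to reject H₀.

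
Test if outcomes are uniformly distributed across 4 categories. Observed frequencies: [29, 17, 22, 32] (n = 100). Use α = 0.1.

Expected = 25 each. χ² = Σ(O-E)²/E = 5.52. df = 3, critical value = 6.251. Fail to reject H₀.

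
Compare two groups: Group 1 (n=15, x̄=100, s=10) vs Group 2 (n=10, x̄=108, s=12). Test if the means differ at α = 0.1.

Pooled sp = 10.83. t = -1.81, df = 23. Critical t = ±1.714. Reject H₀.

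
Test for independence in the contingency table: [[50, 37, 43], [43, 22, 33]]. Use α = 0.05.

χ² = 1.188. df = 2, critical = 5.991. Fail to reject H₀. No evidence of dependence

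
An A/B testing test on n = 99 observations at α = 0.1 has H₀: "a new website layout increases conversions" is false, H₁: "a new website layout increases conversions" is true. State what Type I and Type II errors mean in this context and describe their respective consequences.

Type I (false positive): concluding that a new website layout increases conversions when it is not — rolling out a layout that doesn't actually help — wasted engineering effort. Type II (false negative): failing to conclude that a new website layout increases conversions when it is — discarding a layout that would have improved conversions — lost revenue. Which is costlier depends on domain priorities and is a judgement call rather than a statistical fact.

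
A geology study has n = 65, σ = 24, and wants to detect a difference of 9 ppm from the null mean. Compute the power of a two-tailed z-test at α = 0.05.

SE = σ/√n = 24/√65 = 2.977. Non-centrality λ = d/SE = 9/2.977 = 3.023. Power ≈ Φ(λ - z_{α/2}) = Φ(3.023 - 1.96) = Φ(1.063) = 0.856.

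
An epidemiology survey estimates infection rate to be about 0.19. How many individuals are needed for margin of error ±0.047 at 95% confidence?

n = z²p(1-p)/E² = 1.96²×0.19×0.81/0.047² = 267.6 → n = 268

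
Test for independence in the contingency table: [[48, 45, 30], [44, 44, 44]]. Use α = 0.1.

χ² = 2.519. df = 2, critical = 4.605. Fail to reject H₀. No evidence of dependence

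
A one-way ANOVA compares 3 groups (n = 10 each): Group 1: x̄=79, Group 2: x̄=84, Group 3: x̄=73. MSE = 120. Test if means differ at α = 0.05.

Grand mean = 78.67. SS_between = 606.67, MS_between = 303.33. F = 2.528, F_crit ≈ 3.354. Fail to reject H₀.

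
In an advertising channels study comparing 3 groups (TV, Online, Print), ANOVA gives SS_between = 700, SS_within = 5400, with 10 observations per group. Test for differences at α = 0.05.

df_between = 2, df_within = 27. F = MS_between/MS_within = 350.0/200.0 = 1.75. F_crit ≈ 3.354. Fail to reject H₀.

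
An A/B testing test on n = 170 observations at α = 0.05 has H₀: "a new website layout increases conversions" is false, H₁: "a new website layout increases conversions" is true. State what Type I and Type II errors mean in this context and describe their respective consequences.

Type I (false positive): concluding that a new website layout increases conversions when it is not — rolling out a layout that doesn't actually help — wasted engineering effort. Type II (false negative): failing to conclude that a new website layout increases conversions when it is — discarding a layout that would have improved conversions — lost revenue. Which is costlier depends on domain priorities and is a judgement call rather than a statistical fact.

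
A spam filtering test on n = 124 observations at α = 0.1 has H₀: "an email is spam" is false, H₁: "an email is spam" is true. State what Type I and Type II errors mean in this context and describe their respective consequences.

Type I (false positive): concluding that an email is spam when it is not — a legitimate email is sent to the spam folder and the user misses it. Type II (false negative): failing to conclude that an email is spam when it is — a spam email lands in the inbox. Which is costlier depends on domain priorities and is a judgement call rather than a statistical fact.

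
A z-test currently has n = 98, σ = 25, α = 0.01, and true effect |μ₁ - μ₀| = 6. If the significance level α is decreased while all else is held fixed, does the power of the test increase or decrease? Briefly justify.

Power decreases: a smaller α raises the critical value, so less of the H₁ sampling distribution falls in the rejection region.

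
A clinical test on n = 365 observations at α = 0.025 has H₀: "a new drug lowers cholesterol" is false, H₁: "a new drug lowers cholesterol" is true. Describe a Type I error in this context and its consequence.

Type I error: rejecting H₀ when it is true — concluding that a new drug lowers cholesterol when in fact it is not. Consequence: approving an ineffective drug — patients take a useless medication and may skip effective alternatives.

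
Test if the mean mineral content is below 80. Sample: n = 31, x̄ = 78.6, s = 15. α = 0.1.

t = (78.6 - 80)/(15/√31) = -0.52, df = 30. Critical t = -1.31. Fail to reject H₀.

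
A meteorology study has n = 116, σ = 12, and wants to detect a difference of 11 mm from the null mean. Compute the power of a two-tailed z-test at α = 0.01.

SE = σ/√n = 12/√116 = 1.114. Non-centrality λ = d/SE = 11/1.114 = 9.873. Power ≈ Φ(λ - z_{α/2}) = Φ(9.873 - 2.576) = Φ(7.297) = 1.0.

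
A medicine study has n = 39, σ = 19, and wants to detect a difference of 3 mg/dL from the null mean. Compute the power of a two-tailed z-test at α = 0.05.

SE = σ/√n = 19/√39 = 3.042. Non-centrality λ = d/SE = 3/3.042 = 0.986. Power ≈ Φ(λ - z_{α/2}) = Φ(0.986 - 1.96) = Φ(-0.974) = 0.165.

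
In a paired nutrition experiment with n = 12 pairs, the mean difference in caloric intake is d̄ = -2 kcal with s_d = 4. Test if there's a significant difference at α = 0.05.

t = d̄/(s_d/√n) = -2/(4/√12) = -1.732. df = 11, critical t = ±2.201. Fail to reject H₀.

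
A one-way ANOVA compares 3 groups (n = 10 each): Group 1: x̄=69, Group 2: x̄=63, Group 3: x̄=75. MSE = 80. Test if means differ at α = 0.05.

Grand mean = 69.0. SS_between = 720.0, MS_between = 360.0. F = 4.5, F_crit ≈ 3.354. Reject H₀.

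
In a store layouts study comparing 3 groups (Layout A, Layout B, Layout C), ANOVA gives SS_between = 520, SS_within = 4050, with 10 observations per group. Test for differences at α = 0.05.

df_between = 2, df_within = 27. F = MS_between/MS_within = 260.0/150.0 = 1.733. F_crit ≈ 3.354. Fail to reject H₀.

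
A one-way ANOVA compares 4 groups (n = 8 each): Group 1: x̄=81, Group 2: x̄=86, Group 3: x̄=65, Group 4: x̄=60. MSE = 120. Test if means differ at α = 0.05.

Grand mean = 73.0. SS_between = 3728.0, MS_between = 1242.67. F = 10.356, F_crit ≈ 2.947. Reject H₀.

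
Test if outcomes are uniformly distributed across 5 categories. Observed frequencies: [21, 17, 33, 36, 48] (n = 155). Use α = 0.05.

Expected = 31 each. χ² = Σ(O-E)²/E = 19.806. df = 4, critical value = 9.488. Reject H₀.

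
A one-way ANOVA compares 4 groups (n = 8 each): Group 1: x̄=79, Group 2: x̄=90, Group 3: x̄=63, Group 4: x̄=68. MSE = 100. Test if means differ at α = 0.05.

Grand mean = 75.0. SS_between = 3472.0, MS_between = 1157.33. F = 11.573, F_crit ≈ 2.947. Reject H₀.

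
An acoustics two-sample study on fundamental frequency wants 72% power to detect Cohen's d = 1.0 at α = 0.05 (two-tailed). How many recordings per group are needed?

z_{α/2} = 1.96, z_β = Φ⁻¹(0.72) = 0.583. For large effect (d = 1.0): n per group = 2(z_{α/2} + z_β)²/d² = 2(1.96 + 0.583)²/1.0² = 12.9 → 13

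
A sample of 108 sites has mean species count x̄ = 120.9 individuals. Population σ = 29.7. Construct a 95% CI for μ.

CI = x̄ ± z*(σ/√n) = 120.9 ± 1.96(29.7/√108) = 120.9 ± 5.6 = (115.3, 126.5)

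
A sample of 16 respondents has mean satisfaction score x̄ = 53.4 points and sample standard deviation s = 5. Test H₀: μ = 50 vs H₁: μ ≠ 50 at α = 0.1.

t = (x̄ - μ₀)/(s/√n) = (53.4 - 50)/(5/√16) = 2.72. df = 15, critical t = ±1.753. Reject H₀.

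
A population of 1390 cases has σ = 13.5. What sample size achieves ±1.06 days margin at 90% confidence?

Without FPC: n₀ = (1.645×13.5/1.06)² = 438.922. With FPC: n = n₀N/(n₀+N-1) = 333.8 → n = 334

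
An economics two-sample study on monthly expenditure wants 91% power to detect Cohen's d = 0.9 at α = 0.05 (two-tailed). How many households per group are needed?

z_{α/2} = 1.96, z_β = Φ⁻¹(0.91) = 1.341. For large effect (d = 0.9): n per group = 2(z_{α/2} + z_β)²/d² = 2(1.96 + 1.341)²/0.9² = 26.9 → 27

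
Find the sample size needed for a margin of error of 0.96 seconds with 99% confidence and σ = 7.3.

n = (z*σ/E)² = (2.576×7.3/0.96)² = 383.7 → n = 384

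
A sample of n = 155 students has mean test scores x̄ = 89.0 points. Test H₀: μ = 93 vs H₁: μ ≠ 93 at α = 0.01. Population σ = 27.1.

z = (x̄ - μ₀)/(σ/√n) = (89.0 - 93)/(27.1/√155) = -1.838. Critical value: ±2.576. Since |-1.838| ≤ 2.576, Fail to reject H₀.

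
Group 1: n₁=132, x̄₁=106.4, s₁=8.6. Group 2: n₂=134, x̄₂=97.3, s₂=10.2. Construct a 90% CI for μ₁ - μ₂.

Difference = 9.1. SE = √(8.6²/132 + 10.2²/134) = 1.156. CI = (7.2, 11.0)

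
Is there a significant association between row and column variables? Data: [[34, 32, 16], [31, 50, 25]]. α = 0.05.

χ² = 3.051. df = 2, critical = 5.991. Fail to reject H₀. No evidence of dependence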